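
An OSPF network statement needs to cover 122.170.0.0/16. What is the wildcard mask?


Subnet mask: 255.255.0.0
Wildcard = 255.255.255.255 - subnet mask
255 - 255 = 0
255 - 255 = 0
255 - 0 = 255
255 - 0 = 255
Wildcard: 0.0.255.255


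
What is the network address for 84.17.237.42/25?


IP:   01010100.00010001.11101101.00101010
Mask: 11111111.11111111.11111111.10000000
AND operation:
Net:  01010100.00010001.11101101.00000000
Network: 84.17.237.0/25


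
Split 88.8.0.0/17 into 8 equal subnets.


New prefix = 17 + 3 = 20
Each subnet has 4096 addresses
  88.8.0.0/20
  88.8.16.0/20
  88.8.32.0/20
  88.8.48.0/20
  88.8.64.0/20
  88.8.80.0/20
  88.8.96.0/20
  88.8.112.0/20
Subnets: 88.8.0.0/20, 88.8.16.0/20, 88.8.32.0/20, 88.8.48.0/20, 88.8.64.0/20, 88.8.80.0/20, 88.8.96.0/20, 88.8.112.0/20


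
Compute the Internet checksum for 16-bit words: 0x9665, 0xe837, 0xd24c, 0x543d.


Sum all words (with carry folding):
+ 0x9665 = 0x9665
+ 0xe837 = 0x7e9d
+ 0xd24c = 0x50ea
+ 0x543d = 0xa527
One's complement: ~0xa527
Checksum = 0x5ad8


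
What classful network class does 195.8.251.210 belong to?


First octet: 195
Binary: 11000011
110xxxxx -> Class C (192-223)
Class C, default mask 255.255.255.0 (/24)


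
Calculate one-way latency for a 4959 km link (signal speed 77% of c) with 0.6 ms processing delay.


Speed = 0.77 * 3e5 km/s = 231000 km/s
Propagation delay = 4959 / 231000 = 0.0215 s = 21.4675 ms
Processing delay = 0.6 ms
Total one-way latency = 22.0675 ms


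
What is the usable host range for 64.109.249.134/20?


Network: 64.109.240.0
Broadcast: 64.109.255.255
First usable = network + 1
Last usable = broadcast - 1
Range: 64.109.240.1 to 64.109.255.254


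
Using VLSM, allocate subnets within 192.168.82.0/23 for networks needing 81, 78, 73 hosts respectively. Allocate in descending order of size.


81 hosts -> /25 (126 usable): 192.168.82.0/25
78 hosts -> /25 (126 usable): 192.168.82.128/25
73 hosts -> /25 (126 usable): 192.168.83.0/25
Allocation: 192.168.82.0/25 (81 hosts, 126 usable); 192.168.82.128/25 (78 hosts, 126 usable); 192.168.83.0/25 (73 hosts, 126 usable)


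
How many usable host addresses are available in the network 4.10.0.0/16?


Host bits = 32 - 16 = 16
Total addresses = 2^16 = 65536
Usable = total - 2 (network and broadcast)
Usable hosts: 65534


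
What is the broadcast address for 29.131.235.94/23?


Network: 29.131.234.0/23
Host bits = 9
Set all host bits to 1:
Broadcast: 29.131.235.255


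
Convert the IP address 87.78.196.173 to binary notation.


87 = 01010111
78 = 01001110
196 = 11000100
173 = 10101101
Binary: 01010111.01001110.11000100.10101101


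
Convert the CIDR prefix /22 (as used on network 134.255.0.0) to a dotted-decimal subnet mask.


/22 means 22 network bits, 10 host bits
Binary: 11111111111111111111110000000000
Mask: 255.255.252.0


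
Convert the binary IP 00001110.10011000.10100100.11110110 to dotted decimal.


00001110 = 14
10011000 = 152
10100100 = 164
11110110 = 246
IP: 14.152.164.246


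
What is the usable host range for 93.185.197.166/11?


Network: 93.160.0.0
Broadcast: 93.191.255.255
First usable = network + 1
Last usable = broadcast - 1
Range: 93.160.0.1 to 93.191.255.254


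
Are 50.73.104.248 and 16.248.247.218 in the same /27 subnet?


Mask: 255.255.255.224
50.73.104.248 AND mask = 50.73.104.224
16.248.247.218 AND mask = 16.248.247.192
No, different subnets (50.73.104.224 vs 16.248.247.192)


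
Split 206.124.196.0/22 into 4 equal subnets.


New prefix = 22 + 2 = 24
Each subnet has 256 addresses
  206.124.196.0/24
  206.124.197.0/24
  206.124.198.0/24
  206.124.199.0/24
Subnets: 206.124.196.0/24, 206.124.197.0/24, 206.124.198.0/24, 206.124.199.0/24


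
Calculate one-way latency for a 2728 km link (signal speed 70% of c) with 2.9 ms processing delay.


Speed = 0.7 * 3e5 km/s = 210000 km/s
Propagation delay = 2728 / 210000 = 0.013 s = 12.9905 ms
Processing delay = 2.9 ms
Total one-way latency = 15.8905 ms


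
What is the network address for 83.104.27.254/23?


IP:   01010011.01101000.00011011.11111110
Mask: 11111111.11111111.11111110.00000000
AND operation:
Net:  01010011.01101000.00011010.00000000
Network: 83.104.26.0/23


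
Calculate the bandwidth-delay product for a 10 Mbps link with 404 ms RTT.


BDP = bandwidth * RTT
= 10 Mbps * 404 ms
= 10 * 1e6 * 404 / 1000 bits
= 4040000 bits
= 505000 bytes
= 493.1641 KB
BDP = 4040000 bits (505000 bytes)


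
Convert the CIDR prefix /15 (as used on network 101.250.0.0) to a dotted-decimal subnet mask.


/15 means 15 network bits, 17 host bits
Binary: 11111111111111100000000000000000
Mask: 255.254.0.0


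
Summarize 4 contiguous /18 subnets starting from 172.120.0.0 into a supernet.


Original prefix: /18
Number of subnets: 4 = 2^2
New prefix = 18 - 2 = 16
Supernet: 172.120.0.0/16


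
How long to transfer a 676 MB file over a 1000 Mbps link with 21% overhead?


Effective throughput = 1000 * (1 - 21/100) = 790 Mbps
File size in Mb = 676 * 8 = 5408 Mb
Time = 5408 / 790
Time = 6.8456 seconds


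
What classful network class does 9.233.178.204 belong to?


First octet: 9
Binary: 00001001
0xxxxxxx -> Class A (1-126)
Class A, default mask 255.0.0.0 (/8)


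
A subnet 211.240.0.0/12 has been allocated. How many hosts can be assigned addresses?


Host bits = 32 - 12 = 20
Total addresses = 2^20 = 1048576
Usable = total - 2 (network and broadcast)
Usable hosts: 1048574


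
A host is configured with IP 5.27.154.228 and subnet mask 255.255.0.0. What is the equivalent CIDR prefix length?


Binary: 11111111.11111111.00000000.00000000
Count leading 1s
Prefix: /16


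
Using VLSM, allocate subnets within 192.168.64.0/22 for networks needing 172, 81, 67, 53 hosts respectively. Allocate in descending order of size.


172 hosts -> /24 (254 usable): 192.168.64.0/24
81 hosts -> /25 (126 usable): 192.168.65.0/25
67 hosts -> /25 (126 usable): 192.168.65.128/25
53 hosts -> /26 (62 usable): 192.168.66.0/26
Allocation: 192.168.64.0/24 (172 hosts, 254 usable); 192.168.65.0/25 (81 hosts, 126 usable); 192.168.65.128/25 (67 hosts, 126 usable); 192.168.66.0/26 (53 hosts, 62 usable)


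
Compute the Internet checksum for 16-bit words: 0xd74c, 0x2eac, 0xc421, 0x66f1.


Sum all words (with carry folding):
+ 0xd74c = 0xd74c
+ 0x2eac = 0x05f9
+ 0xc421 = 0xca1a
+ 0x66f1 = 0x310c
One's complement: ~0x310c
Checksum = 0xcef3


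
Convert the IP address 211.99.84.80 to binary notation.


211 = 11010011
99 = 01100011
84 = 01010100
80 = 01010000
Binary: 11010011.01100011.01010100.01010000


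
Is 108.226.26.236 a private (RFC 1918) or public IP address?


RFC 1918 private ranges:
  10.0.0.0/8 (10.0.0.0 - 10.255.255.255)
  172.16.0.0/12 (172.16.0.0 - 172.31.255.255)
  192.168.0.0/16 (192.168.0.0 - 192.168.255.255)
Public (not in any RFC 1918 range)


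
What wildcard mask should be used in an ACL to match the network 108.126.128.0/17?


Subnet mask: 255.255.128.0
Wildcard = 255.255.255.255 - subnet mask
255 - 255 = 0
255 - 255 = 0
255 - 128 = 127
255 - 0 = 255
Wildcard: 0.0.127.255


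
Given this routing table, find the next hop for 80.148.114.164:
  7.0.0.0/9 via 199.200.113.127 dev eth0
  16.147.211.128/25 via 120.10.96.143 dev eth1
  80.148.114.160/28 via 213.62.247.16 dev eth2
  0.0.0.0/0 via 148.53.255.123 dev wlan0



Longest prefix match for 80.148.114.164:
  /9 7.0.0.0: no
  /25 16.147.211.128: no
  /28 80.148.114.160: MATCH
  /0 0.0.0.0: MATCH
Selected: next-hop 213.62.247.16 via eth2 (matched /28)


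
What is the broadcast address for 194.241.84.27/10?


Network: 194.192.0.0/10
Host bits = 22
Set all host bits to 1:
Broadcast: 194.255.255.255


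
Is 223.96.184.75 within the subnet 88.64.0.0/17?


Subnet network: 88.64.0.0
Test IP AND mask: 223.96.128.0
No, 223.96.184.75 is not in 88.64.0.0/17


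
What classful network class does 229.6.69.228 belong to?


First octet: 229
Binary: 11100101
1110xxxx -> Class D (224-239)
Class D (multicast), default mask N/A


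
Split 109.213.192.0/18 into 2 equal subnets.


New prefix = 18 + 1 = 19
Each subnet has 8192 addresses
  109.213.192.0/19
  109.213.224.0/19
Subnets: 109.213.192.0/19, 109.213.224.0/19


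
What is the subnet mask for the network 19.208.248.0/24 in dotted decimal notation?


/24 means 24 network bits, 8 host bits
Binary: 11111111111111111111111100000000
Mask: 255.255.255.0


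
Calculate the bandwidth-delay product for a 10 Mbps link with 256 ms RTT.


BDP = bandwidth * RTT
= 10 Mbps * 256 ms
= 10 * 1e6 * 256 / 1000 bits
= 2560000 bits
= 320000 bytes
= 312.5 KB
BDP = 2560000 bits (320000 bytes)


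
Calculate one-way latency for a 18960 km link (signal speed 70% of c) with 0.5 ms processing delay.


Speed = 0.7 * 3e5 km/s = 210000 km/s
Propagation delay = 18960 / 210000 = 0.0903 s = 90.2857 ms
Processing delay = 0.5 ms
Total one-way latency = 90.7857 ms


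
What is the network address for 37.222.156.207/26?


IP:   00100101.11011110.10011100.11001111
Mask: 11111111.11111111.11111111.11000000
AND operation:
Net:  00100101.11011110.10011100.11000000
Network: 37.222.156.192/26


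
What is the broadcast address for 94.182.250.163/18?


Network: 94.182.192.0/18
Host bits = 14
Set all host bits to 1:
Broadcast: 94.182.255.255


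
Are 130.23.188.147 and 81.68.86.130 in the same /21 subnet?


Mask: 255.255.248.0
130.23.188.147 AND mask = 130.23.184.0
81.68.86.130 AND mask = 81.68.80.0
No, different subnets (130.23.184.0 vs 81.68.80.0)


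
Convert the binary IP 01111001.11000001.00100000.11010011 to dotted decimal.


01111001 = 121
11000001 = 193
00100000 = 32
11010011 = 211
IP: 121.193.32.211


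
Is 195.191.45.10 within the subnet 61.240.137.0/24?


Subnet network: 61.240.137.0
Test IP AND mask: 195.191.45.0
No, 195.191.45.10 is not in 61.240.137.0/24


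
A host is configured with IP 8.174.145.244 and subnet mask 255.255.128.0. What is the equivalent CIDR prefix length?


Binary: 11111111.11111111.10000000.00000000
Count leading 1s
Prefix: /17


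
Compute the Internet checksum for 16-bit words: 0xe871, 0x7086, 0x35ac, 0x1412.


Sum all words (with carry folding):
+ 0xe871 = 0xe871
+ 0x7086 = 0x58f8
+ 0x35ac = 0x8ea4
+ 0x1412 = 0xa2b6
One's complement: ~0xa2b6
Checksum = 0x5d49


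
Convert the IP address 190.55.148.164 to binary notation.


190 = 10111110
55 = 00110111
148 = 10010100
164 = 10100100
Binary: 10111110.00110111.10010100.10100100


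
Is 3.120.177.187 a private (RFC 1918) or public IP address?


RFC 1918 private ranges:
  10.0.0.0/8 (10.0.0.0 - 10.255.255.255)
  172.16.0.0/12 (172.16.0.0 - 172.31.255.255)
  192.168.0.0/16 (192.168.0.0 - 192.168.255.255)
Public (not in any RFC 1918 range)


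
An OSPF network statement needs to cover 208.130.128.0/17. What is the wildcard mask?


Subnet mask: 255.255.128.0
Wildcard = 255.255.255.255 - subnet mask
255 - 255 = 0
255 - 255 = 0
255 - 128 = 127
255 - 0 = 255
Wildcard: 0.0.127.255


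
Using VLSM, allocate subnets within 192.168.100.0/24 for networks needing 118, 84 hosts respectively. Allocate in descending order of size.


118 hosts -> /25 (126 usable): 192.168.100.0/25
84 hosts -> /25 (126 usable): 192.168.100.128/25
Allocation: 192.168.100.0/25 (118 hosts, 126 usable); 192.168.100.128/25 (84 hosts, 126 usable)


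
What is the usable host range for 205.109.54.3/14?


Network: 205.108.0.0
Broadcast: 205.111.255.255
First usable = network + 1
Last usable = broadcast - 1
Range: 205.108.0.1 to 205.111.255.254


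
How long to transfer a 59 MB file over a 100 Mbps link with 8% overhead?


Effective throughput = 100 * (1 - 8/100) = 92 Mbps
File size in Mb = 59 * 8 = 472 Mb
Time = 472 / 92
Time = 5.1304 seconds


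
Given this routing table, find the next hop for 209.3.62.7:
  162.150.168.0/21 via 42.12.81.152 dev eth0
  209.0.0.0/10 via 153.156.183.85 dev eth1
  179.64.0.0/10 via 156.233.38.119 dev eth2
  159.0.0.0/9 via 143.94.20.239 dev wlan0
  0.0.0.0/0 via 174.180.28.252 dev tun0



Longest prefix match for 209.3.62.7:
  /21 162.150.168.0: no
  /10 209.0.0.0: MATCH
  /10 179.64.0.0: no
  /9 159.0.0.0: no
  /0 0.0.0.0: MATCH
Selected: next-hop 153.156.183.85 via eth1 (matched /10)


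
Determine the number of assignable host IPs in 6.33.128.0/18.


Host bits = 32 - 18 = 14
Total addresses = 2^14 = 16384
Usable = total - 2 (network and broadcast)
Usable hosts: 16382


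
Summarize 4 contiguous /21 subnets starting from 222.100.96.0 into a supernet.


Original prefix: /21
Number of subnets: 4 = 2^2
New prefix = 21 - 2 = 19
Supernet: 222.100.96.0/19


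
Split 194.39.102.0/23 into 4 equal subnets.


New prefix = 23 + 2 = 25
Each subnet has 128 addresses
  194.39.102.0/25
  194.39.102.128/25
  194.39.103.0/25
  194.39.103.128/25
Subnets: 194.39.102.0/25, 194.39.102.128/25, 194.39.103.0/25, 194.39.103.128/25


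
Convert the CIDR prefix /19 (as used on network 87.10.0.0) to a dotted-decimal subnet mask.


/19 means 19 network bits, 13 host bits
Binary: 11111111111111111110000000000000
Mask: 255.255.224.0


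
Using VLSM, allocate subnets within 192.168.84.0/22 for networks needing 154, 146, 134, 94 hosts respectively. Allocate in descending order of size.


154 hosts -> /24 (254 usable): 192.168.84.0/24
146 hosts -> /24 (254 usable): 192.168.85.0/24
134 hosts -> /24 (254 usable): 192.168.86.0/24
94 hosts -> /25 (126 usable): 192.168.87.0/25
Allocation: 192.168.84.0/24 (154 hosts, 254 usable); 192.168.85.0/24 (146 hosts, 254 usable); 192.168.86.0/24 (134 hosts, 254 usable); 192.168.87.0/25 (94 hosts, 126 usable)


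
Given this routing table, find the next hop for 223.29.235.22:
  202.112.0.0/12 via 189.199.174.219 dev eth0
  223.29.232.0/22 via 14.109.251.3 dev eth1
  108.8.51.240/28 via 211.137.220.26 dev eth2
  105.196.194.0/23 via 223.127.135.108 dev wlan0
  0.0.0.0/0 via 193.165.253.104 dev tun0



Longest prefix match for 223.29.235.22:
  /12 202.112.0.0: no
  /22 223.29.232.0: MATCH
  /28 108.8.51.240: no
  /23 105.196.194.0: no
  /0 0.0.0.0: MATCH
Selected: next-hop 14.109.251.3 via eth1 (matched /22)


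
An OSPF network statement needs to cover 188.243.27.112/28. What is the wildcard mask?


Subnet mask: 255.255.255.240
Wildcard = 255.255.255.255 - subnet mask
255 - 255 = 0
255 - 255 = 0
255 - 255 = 0
255 - 240 = 15
Wildcard: 0.0.0.15


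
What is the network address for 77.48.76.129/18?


IP:   01001101.00110000.01001100.10000001
Mask: 11111111.11111111.11000000.00000000
AND operation:
Net:  01001101.00110000.01000000.00000000
Network: 77.48.64.0/18


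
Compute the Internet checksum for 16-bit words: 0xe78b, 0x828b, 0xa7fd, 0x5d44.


Sum all words (with carry folding):
+ 0xe78b = 0xe78b
+ 0x828b = 0x6a17
+ 0xa7fd = 0x1215
+ 0x5d44 = 0x6f59
One's complement: ~0x6f59
Checksum = 0x90a6


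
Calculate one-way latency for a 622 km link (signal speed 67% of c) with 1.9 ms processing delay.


Speed = 0.67 * 3e5 km/s = 201000 km/s
Propagation delay = 622 / 201000 = 0.0031 s = 3.0945 ms
Processing delay = 1.9 ms
Total one-way latency = 4.9945 ms


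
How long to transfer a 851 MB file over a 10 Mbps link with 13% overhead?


Effective throughput = 10 * (1 - 13/100) = 8.7 Mbps
File size in Mb = 851 * 8 = 6808 Mb
Time = 6808 / 8.7
Time = 782.5287 seconds


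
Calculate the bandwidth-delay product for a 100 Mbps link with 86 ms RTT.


BDP = bandwidth * RTT
= 100 Mbps * 86 ms
= 100 * 1e6 * 86 / 1000 bits
= 8600000 bits
= 1075000 bytes
= 1049.8047 KB
BDP = 8600000 bits (1075000 bytes)


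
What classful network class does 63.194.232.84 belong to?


First octet: 63
Binary: 00111111
0xxxxxxx -> Class A (1-126)
Class A, default mask 255.0.0.0 (/8)


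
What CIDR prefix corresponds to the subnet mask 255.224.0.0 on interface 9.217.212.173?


Binary: 11111111.11100000.00000000.00000000
Count leading 1s
Prefix: /11


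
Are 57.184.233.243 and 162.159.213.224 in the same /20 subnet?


Mask: 255.255.240.0
57.184.233.243 AND mask = 57.184.224.0
162.159.213.224 AND mask = 162.159.208.0
No, different subnets (57.184.224.0 vs 162.159.208.0)


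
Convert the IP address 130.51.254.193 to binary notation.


130 = 10000010
51 = 00110011
254 = 11111110
193 = 11000001
Binary: 10000010.00110011.11111110.11000001


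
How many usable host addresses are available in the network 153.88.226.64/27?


Host bits = 32 - 27 = 5
Total addresses = 2^5 = 32
Usable = total - 2 (network and broadcast)
Usable hosts: 30


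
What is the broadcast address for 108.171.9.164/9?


Network: 108.128.0.0/9
Host bits = 23
Set all host bits to 1:
Broadcast: 108.255.255.255


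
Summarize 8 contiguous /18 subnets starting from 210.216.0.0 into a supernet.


Original prefix: /18
Number of subnets: 8 = 2^3
New prefix = 18 - 3 = 15
Supernet: 210.216.0.0/15


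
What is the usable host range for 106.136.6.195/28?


Network: 106.136.6.192
Broadcast: 106.136.6.207
First usable = network + 1
Last usable = broadcast - 1
Range: 106.136.6.193 to 106.136.6.206


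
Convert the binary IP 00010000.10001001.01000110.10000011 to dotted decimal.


00010000 = 16
10001001 = 137
01000110 = 70
10000011 = 131
IP: 16.137.70.131


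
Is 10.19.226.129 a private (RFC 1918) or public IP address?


RFC 1918 private ranges:
  10.0.0.0/8 (10.0.0.0 - 10.255.255.255)
  172.16.0.0/12 (172.16.0.0 - 172.31.255.255)
  192.168.0.0/16 (192.168.0.0 - 192.168.255.255)
Private (in 10.0.0.0/8)


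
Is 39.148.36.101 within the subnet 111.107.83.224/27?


Subnet network: 111.107.83.224
Test IP AND mask: 39.148.36.96
No, 39.148.36.101 is not in 111.107.83.224/27


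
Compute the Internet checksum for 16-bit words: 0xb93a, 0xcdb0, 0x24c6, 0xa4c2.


Sum all words (with carry folding):
+ 0xb93a = 0xb93a
+ 0xcdb0 = 0x86eb
+ 0x24c6 = 0xabb1
+ 0xa4c2 = 0x5074
One's complement: ~0x5074
Checksum = 0xaf8b


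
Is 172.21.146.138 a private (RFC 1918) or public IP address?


RFC 1918 private ranges:
  10.0.0.0/8 (10.0.0.0 - 10.255.255.255)
  172.16.0.0/12 (172.16.0.0 - 172.31.255.255)
  192.168.0.0/16 (192.168.0.0 - 192.168.255.255)
Private (in 172.16.0.0/12)


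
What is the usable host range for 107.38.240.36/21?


Network: 107.38.240.0
Broadcast: 107.38.247.255
First usable = network + 1
Last usable = broadcast - 1
Range: 107.38.240.1 to 107.38.247.254


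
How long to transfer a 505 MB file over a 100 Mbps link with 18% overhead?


Effective throughput = 100 * (1 - 18/100) = 82 Mbps
File size in Mb = 505 * 8 = 4040 Mb
Time = 4040 / 82
Time = 49.2683 seconds


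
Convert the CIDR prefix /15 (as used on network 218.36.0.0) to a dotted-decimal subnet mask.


/15 means 15 network bits, 17 host bits
Binary: 11111111111111100000000000000000
Mask: 255.254.0.0


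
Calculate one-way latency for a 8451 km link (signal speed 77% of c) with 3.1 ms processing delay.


Speed = 0.77 * 3e5 km/s = 231000 km/s
Propagation delay = 8451 / 231000 = 0.0366 s = 36.5844 ms
Processing delay = 3.1 ms
Total one-way latency = 39.6844 ms


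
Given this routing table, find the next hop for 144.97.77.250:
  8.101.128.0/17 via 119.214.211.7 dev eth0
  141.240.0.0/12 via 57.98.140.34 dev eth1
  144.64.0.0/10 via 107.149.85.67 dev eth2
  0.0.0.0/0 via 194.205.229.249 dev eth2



Longest prefix match for 144.97.77.250:
  /17 8.101.128.0: no
  /12 141.240.0.0: no
  /10 144.64.0.0: MATCH
  /0 0.0.0.0: MATCH
Selected: next-hop 107.149.85.67 via eth2 (matched /10)


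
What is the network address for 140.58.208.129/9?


IP:   10001100.00111010.11010000.10000001
Mask: 11111111.10000000.00000000.00000000
AND operation:
Net:  10001100.00000000.00000000.00000000
Network: 140.0.0.0/9


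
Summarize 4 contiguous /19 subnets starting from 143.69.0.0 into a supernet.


Original prefix: /19
Number of subnets: 4 = 2^2
New prefix = 19 - 2 = 17
Supernet: 143.69.0.0/17


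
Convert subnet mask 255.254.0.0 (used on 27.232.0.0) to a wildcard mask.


Subnet mask: 255.254.0.0
Wildcard = 255.255.255.255 - subnet mask
255 - 255 = 0
255 - 254 = 1
255 - 0 = 255
255 - 0 = 255
Wildcard: 0.1.255.255


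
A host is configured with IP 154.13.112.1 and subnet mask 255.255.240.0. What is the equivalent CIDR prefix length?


Binary: 11111111.11111111.11110000.00000000
Count leading 1s
Prefix: /20


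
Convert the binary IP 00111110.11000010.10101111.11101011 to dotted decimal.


00111110 = 62
11000010 = 194
10101111 = 175
11101011 = 235
IP: 62.194.175.235


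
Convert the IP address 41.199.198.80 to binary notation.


41 = 00101001
199 = 11000111
198 = 11000110
80 = 01010000
Binary: 00101001.11000111.11000110.01010000


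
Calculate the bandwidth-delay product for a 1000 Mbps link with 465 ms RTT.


BDP = bandwidth * RTT
= 1000 Mbps * 465 ms
= 1000 * 1e6 * 465 / 1000 bits
= 465000000 bits
= 58125000 bytes
= 56762.6953 KB
BDP = 465000000 bits (58125000 bytes)


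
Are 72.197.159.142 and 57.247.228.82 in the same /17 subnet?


Mask: 255.255.128.0
72.197.159.142 AND mask = 72.197.128.0
57.247.228.82 AND mask = 57.247.128.0
No, different subnets (72.197.128.0 vs 57.247.128.0)


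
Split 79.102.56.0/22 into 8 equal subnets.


New prefix = 22 + 3 = 25
Each subnet has 128 addresses
  79.102.56.0/25
  79.102.56.128/25
  79.102.57.0/25
  79.102.57.128/25
  79.102.58.0/25
  79.102.58.128/25
  79.102.59.0/25
  79.102.59.128/25
Subnets: 79.102.56.0/25, 79.102.56.128/25, 79.102.57.0/25, 79.102.57.128/25, 79.102.58.0/25, 79.102.58.128/25, 79.102.59.0/25, 79.102.59.128/25


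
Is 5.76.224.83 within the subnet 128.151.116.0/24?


Subnet network: 128.151.116.0
Test IP AND mask: 5.76.224.0
No, 5.76.224.83 is not in 128.151.116.0/24


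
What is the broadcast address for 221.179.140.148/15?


Network: 221.178.0.0/15
Host bits = 17
Set all host bits to 1:
Broadcast: 221.179.255.255


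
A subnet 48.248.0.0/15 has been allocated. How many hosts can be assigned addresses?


Host bits = 32 - 15 = 17
Total addresses = 2^17 = 131072
Usable = total - 2 (network and broadcast)
Usable hosts: 131070


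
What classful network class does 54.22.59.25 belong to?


First octet: 54
Binary: 00110110
0xxxxxxx -> Class A (1-126)
Class A, default mask 255.0.0.0 (/8)


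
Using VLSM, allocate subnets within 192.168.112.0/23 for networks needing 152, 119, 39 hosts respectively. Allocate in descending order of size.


152 hosts -> /24 (254 usable): 192.168.112.0/24
119 hosts -> /25 (126 usable): 192.168.113.0/25
39 hosts -> /26 (62 usable): 192.168.113.128/26
Allocation: 192.168.112.0/24 (152 hosts, 254 usable); 192.168.113.0/25 (119 hosts, 126 usable); 192.168.113.128/26 (39 hosts, 62 usable)


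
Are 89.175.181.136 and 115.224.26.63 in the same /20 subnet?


Mask: 255.255.240.0
89.175.181.136 AND mask = 89.175.176.0
115.224.26.63 AND mask = 115.224.16.0
No, different subnets (89.175.176.0 vs 115.224.16.0)


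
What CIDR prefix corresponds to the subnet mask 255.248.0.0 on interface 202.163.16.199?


Binary: 11111111.11111000.00000000.00000000
Count leading 1s
Prefix: /13


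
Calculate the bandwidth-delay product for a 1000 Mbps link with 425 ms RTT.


BDP = bandwidth * RTT
= 1000 Mbps * 425 ms
= 1000 * 1e6 * 425 / 1000 bits
= 425000000 bits
= 53125000 bytes
= 51879.8828 KB
BDP = 425000000 bits (53125000 bytes)


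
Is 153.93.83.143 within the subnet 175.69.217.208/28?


Subnet network: 175.69.217.208
Test IP AND mask: 153.93.83.128
No, 153.93.83.143 is not in 175.69.217.208/28


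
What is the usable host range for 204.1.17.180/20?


Network: 204.1.16.0
Broadcast: 204.1.31.255
First usable = network + 1
Last usable = broadcast - 1
Range: 204.1.16.1 to 204.1.31.254


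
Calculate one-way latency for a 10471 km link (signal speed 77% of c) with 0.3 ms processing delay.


Speed = 0.77 * 3e5 km/s = 231000 km/s
Propagation delay = 10471 / 231000 = 0.0453 s = 45.329 ms
Processing delay = 0.3 ms
Total one-way latency = 45.629 ms


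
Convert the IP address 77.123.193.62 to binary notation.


77 = 01001101
123 = 01111011
193 = 11000001
62 = 00111110
Binary: 01001101.01111011.11000001.00111110


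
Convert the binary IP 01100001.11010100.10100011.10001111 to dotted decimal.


01100001 = 97
11010100 = 212
10100011 = 163
10001111 = 143
IP: 97.212.163.143


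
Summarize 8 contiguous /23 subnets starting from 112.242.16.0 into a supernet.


Original prefix: /23
Number of subnets: 8 = 2^3
New prefix = 23 - 3 = 20
Supernet: 112.242.16.0/20


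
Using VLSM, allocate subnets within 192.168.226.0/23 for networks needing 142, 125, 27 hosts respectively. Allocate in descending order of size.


142 hosts -> /24 (254 usable): 192.168.226.0/24
125 hosts -> /25 (126 usable): 192.168.227.0/25
27 hosts -> /27 (30 usable): 192.168.227.128/27
Allocation: 192.168.226.0/24 (142 hosts, 254 usable); 192.168.227.0/25 (125 hosts, 126 usable); 192.168.227.128/27 (27 hosts, 30 usable)


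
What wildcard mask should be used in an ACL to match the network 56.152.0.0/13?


Subnet mask: 255.248.0.0
Wildcard = 255.255.255.255 - subnet mask
255 - 255 = 0
255 - 248 = 7
255 - 0 = 255
255 - 0 = 255
Wildcard: 0.7.255.255


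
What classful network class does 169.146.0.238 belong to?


First octet: 169
Binary: 10101001
10xxxxxx -> Class B (128-191)
Class B, default mask 255.255.0.0 (/16)


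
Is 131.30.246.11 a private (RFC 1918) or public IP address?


RFC 1918 private ranges:
  10.0.0.0/8 (10.0.0.0 - 10.255.255.255)
  172.16.0.0/12 (172.16.0.0 - 172.31.255.255)
  192.168.0.0/16 (192.168.0.0 - 192.168.255.255)
Public (not in any RFC 1918 range)


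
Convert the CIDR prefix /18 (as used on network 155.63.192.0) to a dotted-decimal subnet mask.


/18 means 18 network bits, 14 host bits
Binary: 11111111111111111100000000000000
Mask: 255.255.192.0


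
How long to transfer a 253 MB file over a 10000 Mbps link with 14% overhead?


Effective throughput = 10000 * (1 - 14/100) = 8600 Mbps
File size in Mb = 253 * 8 = 2024 Mb
Time = 2024 / 8600
Time = 0.2353 seconds


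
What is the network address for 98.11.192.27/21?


IP:   01100010.00001011.11000000.00011011
Mask: 11111111.11111111.11111000.00000000
AND operation:
Net:  01100010.00001011.11000000.00000000
Network: 98.11.192.0/21


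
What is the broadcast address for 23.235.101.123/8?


Network: 23.0.0.0/8
Host bits = 24
Set all host bits to 1:
Broadcast: 23.255.255.255


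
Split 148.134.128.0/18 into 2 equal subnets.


New prefix = 18 + 1 = 19
Each subnet has 8192 addresses
  148.134.128.0/19
  148.134.160.0/19
Subnets: 148.134.128.0/19, 148.134.160.0/19


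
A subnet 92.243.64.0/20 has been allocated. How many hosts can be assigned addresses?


Host bits = 32 - 20 = 12
Total addresses = 2^12 = 4096
Usable = total - 2 (network and broadcast)
Usable hosts: 4094


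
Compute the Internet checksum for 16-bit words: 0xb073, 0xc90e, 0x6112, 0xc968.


Sum all words (with carry folding):
+ 0xb073 = 0xb073
+ 0xc90e = 0x7982
+ 0x6112 = 0xda94
+ 0xc968 = 0xa3fd
One's complement: ~0xa3fd
Checksum = 0x5c02


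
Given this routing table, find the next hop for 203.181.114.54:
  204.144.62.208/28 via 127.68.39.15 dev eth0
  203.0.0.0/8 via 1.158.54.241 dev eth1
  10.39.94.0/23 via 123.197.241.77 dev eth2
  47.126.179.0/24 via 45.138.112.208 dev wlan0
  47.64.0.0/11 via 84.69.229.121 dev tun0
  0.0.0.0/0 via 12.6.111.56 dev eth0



Longest prefix match for 203.181.114.54:
  /28 204.144.62.208: no
  /8 203.0.0.0: MATCH
  /23 10.39.94.0: no
  /24 47.126.179.0: no
  /11 47.64.0.0: no
  /0 0.0.0.0: MATCH
Selected: next-hop 1.158.54.241 via eth1 (matched /8)


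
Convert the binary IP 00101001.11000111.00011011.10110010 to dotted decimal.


00101001 = 41
11000111 = 199
00011011 = 27
10110010 = 178
IP: 41.199.27.178


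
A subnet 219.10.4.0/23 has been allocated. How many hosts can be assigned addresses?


Host bits = 32 - 23 = 9
Total addresses = 2^9 = 512
Usable = total - 2 (network and broadcast)
Usable hosts: 510


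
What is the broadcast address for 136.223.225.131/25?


Network: 136.223.225.128/25
Host bits = 7
Set all host bits to 1:
Broadcast: 136.223.225.255


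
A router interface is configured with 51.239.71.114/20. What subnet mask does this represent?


/20 means 20 network bits, 12 host bits
Binary: 11111111111111111111000000000000
Mask: 255.255.240.0


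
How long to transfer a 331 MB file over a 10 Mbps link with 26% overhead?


Effective throughput = 10 * (1 - 26/100) = 7.4 Mbps
File size in Mb = 331 * 8 = 2648 Mb
Time = 2648 / 7.4
Time = 357.8378 seconds


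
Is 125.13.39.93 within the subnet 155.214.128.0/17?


Subnet network: 155.214.128.0
Test IP AND mask: 125.13.0.0
No, 125.13.39.93 is not in 155.214.128.0/17


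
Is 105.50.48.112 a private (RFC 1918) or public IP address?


RFC 1918 private ranges:
  10.0.0.0/8 (10.0.0.0 - 10.255.255.255)
  172.16.0.0/12 (172.16.0.0 - 172.31.255.255)
  192.168.0.0/16 (192.168.0.0 - 192.168.255.255)
Public (not in any RFC 1918 range)


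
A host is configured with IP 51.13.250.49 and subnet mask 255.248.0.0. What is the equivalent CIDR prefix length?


Binary: 11111111.11111000.00000000.00000000
Count leading 1s
Prefix: /13


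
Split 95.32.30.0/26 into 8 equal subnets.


New prefix = 26 + 3 = 29
Each subnet has 8 addresses
  95.32.30.0/29
  95.32.30.8/29
  95.32.30.16/29
  95.32.30.24/29
  95.32.30.32/29
  95.32.30.40/29
  95.32.30.48/29
  95.32.30.56/29
Subnets: 95.32.30.0/29, 95.32.30.8/29, 95.32.30.16/29, 95.32.30.24/29, 95.32.30.32/29, 95.32.30.40/29, 95.32.30.48/29, 95.32.30.56/29


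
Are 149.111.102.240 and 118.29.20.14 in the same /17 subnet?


Mask: 255.255.128.0
149.111.102.240 AND mask = 149.111.0.0
118.29.20.14 AND mask = 118.29.0.0
No, different subnets (149.111.0.0 vs 118.29.0.0)


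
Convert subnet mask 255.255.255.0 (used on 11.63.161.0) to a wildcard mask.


Subnet mask: 255.255.255.0
Wildcard = 255.255.255.255 - subnet mask
255 - 255 = 0
255 - 255 = 0
255 - 255 = 0
255 - 0 = 255
Wildcard: 0.0.0.255


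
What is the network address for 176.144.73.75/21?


IP:   10110000.10010000.01001001.01001011
Mask: 11111111.11111111.11111000.00000000
AND operation:
Net:  10110000.10010000.01001000.00000000
Network: 176.144.72.0/21


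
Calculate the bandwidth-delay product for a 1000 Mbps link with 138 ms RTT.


BDP = bandwidth * RTT
= 1000 Mbps * 138 ms
= 1000 * 1e6 * 138 / 1000 bits
= 138000000 bits
= 17250000 bytes
= 16845.7031 KB
BDP = 138000000 bits (17250000 bytes)


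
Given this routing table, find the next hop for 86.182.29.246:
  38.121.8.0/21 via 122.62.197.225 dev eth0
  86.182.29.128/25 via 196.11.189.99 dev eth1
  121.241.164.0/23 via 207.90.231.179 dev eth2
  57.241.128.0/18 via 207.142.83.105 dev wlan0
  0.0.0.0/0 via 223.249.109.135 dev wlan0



Longest prefix match for 86.182.29.246:
  /21 38.121.8.0: no
  /25 86.182.29.128: MATCH
  /23 121.241.164.0: no
  /18 57.241.128.0: no
  /0 0.0.0.0: MATCH
Selected: next-hop 196.11.189.99 via eth1 (matched /25)


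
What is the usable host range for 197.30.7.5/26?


Network: 197.30.7.0
Broadcast: 197.30.7.63
First usable = network + 1
Last usable = broadcast - 1
Range: 197.30.7.1 to 197.30.7.62


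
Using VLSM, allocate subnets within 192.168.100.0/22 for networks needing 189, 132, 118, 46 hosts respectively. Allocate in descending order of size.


189 hosts -> /24 (254 usable): 192.168.100.0/24
132 hosts -> /24 (254 usable): 192.168.101.0/24
118 hosts -> /25 (126 usable): 192.168.102.0/25
46 hosts -> /26 (62 usable): 192.168.102.128/26
Allocation: 192.168.100.0/24 (189 hosts, 254 usable); 192.168.101.0/24 (132 hosts, 254 usable); 192.168.102.0/25 (118 hosts, 126 usable); 192.168.102.128/26 (46 hosts, 62 usable)


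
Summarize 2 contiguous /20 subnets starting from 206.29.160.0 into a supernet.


Original prefix: /20
Number of subnets: 2 = 2^1
New prefix = 20 - 1 = 19
Supernet: 206.29.160.0/19


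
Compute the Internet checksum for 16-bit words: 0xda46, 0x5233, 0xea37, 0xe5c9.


Sum all words (with carry folding):
+ 0xda46 = 0xda46
+ 0x5233 = 0x2c7a
+ 0xea37 = 0x16b2
+ 0xe5c9 = 0xfc7b
One's complement: ~0xfc7b
Checksum = 0x0384


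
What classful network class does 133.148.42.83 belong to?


First octet: 133
Binary: 10000101
10xxxxxx -> Class B (128-191)
Class B, default mask 255.255.0.0 (/16)


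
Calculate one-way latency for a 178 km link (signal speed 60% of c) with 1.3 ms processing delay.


Speed = 0.6 * 3e5 km/s = 180000 km/s
Propagation delay = 178 / 180000 = 0.001 s = 0.9889 ms
Processing delay = 1.3 ms
Total one-way latency = 2.2889 ms


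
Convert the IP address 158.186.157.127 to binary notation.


158 = 10011110
186 = 10111010
157 = 10011101
127 = 01111111
Binary: 10011110.10111010.10011101.01111111


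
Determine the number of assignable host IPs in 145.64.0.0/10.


Host bits = 32 - 10 = 22
Total addresses = 2^22 = 4194304
Usable = total - 2 (network and broadcast)
Usable hosts: 4194302


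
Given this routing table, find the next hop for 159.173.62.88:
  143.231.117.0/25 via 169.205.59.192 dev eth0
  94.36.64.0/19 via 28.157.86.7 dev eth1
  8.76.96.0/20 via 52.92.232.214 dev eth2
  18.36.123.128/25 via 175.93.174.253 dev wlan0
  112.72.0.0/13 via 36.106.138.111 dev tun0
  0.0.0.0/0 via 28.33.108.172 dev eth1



Longest prefix match for 159.173.62.88:
  /25 143.231.117.0: no
  /19 94.36.64.0: no
  /20 8.76.96.0: no
  /25 18.36.123.128: no
  /13 112.72.0.0: no
  /0 0.0.0.0: MATCH
Selected: next-hop 28.33.108.172 via eth1 (matched /0)


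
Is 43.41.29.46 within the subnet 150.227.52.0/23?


Subnet network: 150.227.52.0
Test IP AND mask: 43.41.28.0
No, 43.41.29.46 is not in 150.227.52.0/23


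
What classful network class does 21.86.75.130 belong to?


First octet: 21
Binary: 00010101
0xxxxxxx -> Class A (1-126)
Class A, default mask 255.0.0.0 (/8)


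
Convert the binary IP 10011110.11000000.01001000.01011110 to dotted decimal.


10011110 = 158
11000000 = 192
01001000 = 72
01011110 = 94
IP: 158.192.72.94


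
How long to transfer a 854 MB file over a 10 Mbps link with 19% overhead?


Effective throughput = 10 * (1 - 19/100) = 8.1 Mbps
File size in Mb = 854 * 8 = 6832 Mb
Time = 6832 / 8.1
Time = 843.4568 seconds


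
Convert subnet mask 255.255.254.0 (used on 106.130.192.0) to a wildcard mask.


Subnet mask: 255.255.254.0
Wildcard = 255.255.255.255 - subnet mask
255 - 255 = 0
255 - 255 = 0
255 - 254 = 1
255 - 0 = 255
Wildcard: 0.0.1.255


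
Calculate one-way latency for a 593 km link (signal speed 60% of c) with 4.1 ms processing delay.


Speed = 0.6 * 3e5 km/s = 180000 km/s
Propagation delay = 593 / 180000 = 0.0033 s = 3.2944 ms
Processing delay = 4.1 ms
Total one-way latency = 7.3944 ms


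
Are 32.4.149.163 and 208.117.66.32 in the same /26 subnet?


Mask: 255.255.255.192
32.4.149.163 AND mask = 32.4.149.128
208.117.66.32 AND mask = 208.117.66.0
No, different subnets (32.4.149.128 vs 208.117.66.0)


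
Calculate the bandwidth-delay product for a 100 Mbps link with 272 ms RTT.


BDP = bandwidth * RTT
= 100 Mbps * 272 ms
= 100 * 1e6 * 272 / 1000 bits
= 27200000 bits
= 3400000 bytes
= 3320.3125 KB
BDP = 27200000 bits (3400000 bytes)


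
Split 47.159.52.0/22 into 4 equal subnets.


New prefix = 22 + 2 = 24
Each subnet has 256 addresses
  47.159.52.0/24
  47.159.53.0/24
  47.159.54.0/24
  47.159.55.0/24
Subnets: 47.159.52.0/24, 47.159.53.0/24, 47.159.54.0/24, 47.159.55.0/24


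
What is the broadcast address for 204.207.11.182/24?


Network: 204.207.11.0/24
Host bits = 8
Set all host bits to 1:
Broadcast: 204.207.11.255


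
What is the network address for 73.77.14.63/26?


IP:   01001001.01001101.00001110.00111111
Mask: 11111111.11111111.11111111.11000000
AND operation:
Net:  01001001.01001101.00001110.00000000
Network: 73.77.14.0/26


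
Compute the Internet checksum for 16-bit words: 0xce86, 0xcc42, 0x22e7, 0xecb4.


Sum all words (with carry folding):
+ 0xce86 = 0xce86
+ 0xcc42 = 0x9ac9
+ 0x22e7 = 0xbdb0
+ 0xecb4 = 0xaa65
One's complement: ~0xaa65
Checksum = 0x559a


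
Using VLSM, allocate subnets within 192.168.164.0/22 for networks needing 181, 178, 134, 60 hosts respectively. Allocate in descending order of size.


181 hosts -> /24 (254 usable): 192.168.164.0/24
178 hosts -> /24 (254 usable): 192.168.165.0/24
134 hosts -> /24 (254 usable): 192.168.166.0/24
60 hosts -> /26 (62 usable): 192.168.167.0/26
Allocation: 192.168.164.0/24 (181 hosts, 254 usable); 192.168.165.0/24 (178 hosts, 254 usable); 192.168.166.0/24 (134 hosts, 254 usable); 192.168.167.0/26 (60 hosts, 62 usable)


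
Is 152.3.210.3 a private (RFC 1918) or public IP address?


RFC 1918 private ranges:
  10.0.0.0/8 (10.0.0.0 - 10.255.255.255)
  172.16.0.0/12 (172.16.0.0 - 172.31.255.255)
  192.168.0.0/16 (192.168.0.0 - 192.168.255.255)
Public (not in any RFC 1918 range)


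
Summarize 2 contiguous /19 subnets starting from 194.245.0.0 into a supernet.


Original prefix: /19
Number of subnets: 2 = 2^1
New prefix = 19 - 1 = 18
Supernet: 194.245.0.0/18


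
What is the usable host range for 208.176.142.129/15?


Network: 208.176.0.0
Broadcast: 208.177.255.255
First usable = network + 1
Last usable = broadcast - 1
Range: 208.176.0.1 to 208.177.255.254


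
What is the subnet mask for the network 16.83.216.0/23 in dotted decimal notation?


/23 means 23 network bits, 9 host bits
Binary: 11111111111111111111111000000000
Mask: 255.255.254.0


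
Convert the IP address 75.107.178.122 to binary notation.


75 = 01001011
107 = 01101011
178 = 10110010
122 = 01111010
Binary: 01001011.01101011.10110010.01111010


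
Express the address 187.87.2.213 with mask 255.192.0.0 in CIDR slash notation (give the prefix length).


Binary: 11111111.11000000.00000000.00000000
Count leading 1s
Prefix: /10


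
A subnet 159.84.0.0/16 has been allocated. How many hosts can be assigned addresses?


Host bits = 32 - 16 = 16
Total addresses = 2^16 = 65536
Usable = total - 2 (network and broadcast)
Usable hosts: 65534


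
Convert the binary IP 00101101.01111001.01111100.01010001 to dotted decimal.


00101101 = 45
01111001 = 121
01111100 = 124
01010001 = 81
IP: 45.121.124.81


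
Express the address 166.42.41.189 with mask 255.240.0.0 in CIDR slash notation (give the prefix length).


Binary: 11111111.11110000.00000000.00000000
Count leading 1s
Prefix: /12


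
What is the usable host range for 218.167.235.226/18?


Network: 218.167.192.0
Broadcast: 218.167.255.255
First usable = network + 1
Last usable = broadcast - 1
Range: 218.167.192.1 to 218.167.255.254


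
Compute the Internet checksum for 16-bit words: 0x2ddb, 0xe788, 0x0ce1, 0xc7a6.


Sum all words (with carry folding):
+ 0x2ddb = 0x2ddb
+ 0xe788 = 0x1564
+ 0x0ce1 = 0x2245
+ 0xc7a6 = 0xe9eb
One's complement: ~0xe9eb
Checksum = 0x1614


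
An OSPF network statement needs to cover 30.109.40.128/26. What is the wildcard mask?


Subnet mask: 255.255.255.192
Wildcard = 255.255.255.255 - subnet mask
255 - 255 = 0
255 - 255 = 0
255 - 255 = 0
255 - 192 = 63
Wildcard: 0.0.0.63


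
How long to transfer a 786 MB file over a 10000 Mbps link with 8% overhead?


Effective throughput = 10000 * (1 - 8/100) = 9200 Mbps
File size in Mb = 786 * 8 = 6288 Mb
Time = 6288 / 9200
Time = 0.6835 seconds


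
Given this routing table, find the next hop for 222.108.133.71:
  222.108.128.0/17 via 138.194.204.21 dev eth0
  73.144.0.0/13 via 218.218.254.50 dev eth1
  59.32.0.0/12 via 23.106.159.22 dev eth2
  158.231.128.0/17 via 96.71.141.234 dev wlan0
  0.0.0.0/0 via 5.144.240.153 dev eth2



Longest prefix match for 222.108.133.71:
  /17 222.108.128.0: MATCH
  /13 73.144.0.0: no
  /12 59.32.0.0: no
  /17 158.231.128.0: no
  /0 0.0.0.0: MATCH
Selected: next-hop 138.194.204.21 via eth0 (matched /17)
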